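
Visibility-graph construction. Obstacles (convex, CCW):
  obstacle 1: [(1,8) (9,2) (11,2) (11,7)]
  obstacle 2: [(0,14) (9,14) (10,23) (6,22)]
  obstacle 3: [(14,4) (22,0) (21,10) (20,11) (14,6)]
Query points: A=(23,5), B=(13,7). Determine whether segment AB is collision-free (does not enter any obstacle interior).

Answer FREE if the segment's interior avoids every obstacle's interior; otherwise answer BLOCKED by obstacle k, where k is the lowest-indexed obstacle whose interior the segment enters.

Obstacle 1 [(1,8) (9,2) (11,2) (11,7)]:
  edge (1,8)–(9,2): clear
  edge (9,2)–(11,2): clear
  edge (11,2)–(11,7): clear
  edge (11,7)–(1,8): clear
  midpoint (18,6) outside
  → clear
Obstacle 2 [(0,14) (9,14) (10,23) (6,22)]:
  edge (0,14)–(9,14): clear
  edge (9,14)–(10,23): clear
  edge (10,23)–(6,22): clear
  edge (6,22)–(0,14): clear
  midpoint (18,6) outside
  → clear
Obstacle 3 [(14,4) (22,0) (21,10) (20,11) (14,6)]:
  edge (14,4)–(22,0): clear
  edge (22,0)–(21,10): crosses AB
  edge (21,10)–(20,11): clear
  edge (20,11)–(14,6): crosses AB
  edge (14,6)–(14,4): clear
  → BLOCKED

BLOCKED by obstacle 3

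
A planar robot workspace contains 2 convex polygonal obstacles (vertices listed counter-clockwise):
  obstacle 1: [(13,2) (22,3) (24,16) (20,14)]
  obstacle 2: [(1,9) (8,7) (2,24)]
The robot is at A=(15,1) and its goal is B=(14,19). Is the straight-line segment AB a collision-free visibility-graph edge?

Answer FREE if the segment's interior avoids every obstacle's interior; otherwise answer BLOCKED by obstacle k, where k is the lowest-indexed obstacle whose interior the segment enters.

BLOCKED by obstacle 1

Obstacle 1 [(13,2) (22,3) (24,16) (20,14)]:
  edge (13,2)–(22,3): crosses AB
  edge (22,3)–(24,16): clear
  edge (24,16)–(20,14): clear
  edge (20,14)–(13,2): crosses AB
  → BLOCKED
Obstacle 2 [(1,9) (8,7) (2,24)]:
  edge (1,9)–(8,7): clear
  edge (8,7)–(2,24): clear
  edge (2,24)–(1,9): clear
  midpoint (29/2,10) outside
  → clear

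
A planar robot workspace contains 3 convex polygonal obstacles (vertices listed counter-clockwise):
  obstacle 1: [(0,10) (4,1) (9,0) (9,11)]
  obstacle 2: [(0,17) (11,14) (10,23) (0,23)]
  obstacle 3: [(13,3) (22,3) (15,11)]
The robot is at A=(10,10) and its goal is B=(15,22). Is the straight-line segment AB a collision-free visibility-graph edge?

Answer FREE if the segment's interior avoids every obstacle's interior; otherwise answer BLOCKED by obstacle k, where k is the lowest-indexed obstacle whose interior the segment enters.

FREE

Obstacle 1 [(0,10) (4,1) (9,0) (9,11)]:
  edge (0,10)–(4,1): clear
  edge (4,1)–(9,0): clear
  edge (9,0)–(9,11): clear
  edge (9,11)–(0,10): clear
  midpoint (25/2,16) outside
  → clear
Obstacle 2 [(0,17) (11,14) (10,23) (0,23)]:
  edge (0,17)–(11,14): clear
  edge (11,14)–(10,23): clear
  edge (10,23)–(0,23): clear
  edge (0,23)–(0,17): clear
  midpoint (25/2,16) outside
  → clear
Obstacle 3 [(13,3) (22,3) (15,11)]:
  edge (13,3)–(22,3): clear
  edge (22,3)–(15,11): clear
  edge (15,11)–(13,3): clear
  midpoint (25/2,16) outside
  → clear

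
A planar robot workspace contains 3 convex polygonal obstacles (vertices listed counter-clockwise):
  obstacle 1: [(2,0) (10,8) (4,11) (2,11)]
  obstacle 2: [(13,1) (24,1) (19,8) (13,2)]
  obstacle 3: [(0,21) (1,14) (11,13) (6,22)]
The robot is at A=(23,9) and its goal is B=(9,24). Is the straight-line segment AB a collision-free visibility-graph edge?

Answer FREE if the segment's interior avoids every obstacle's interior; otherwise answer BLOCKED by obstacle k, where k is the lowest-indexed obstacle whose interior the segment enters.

Obstacle 1 [(2,0) (10,8) (4,11) (2,11)]:
  edge (2,0)–(10,8): clear
  edge (10,8)–(4,11): clear
  edge (4,11)–(2,11): clear
  edge (2,11)–(2,0): clear
  midpoint (16,33/2) outside
  → clear
Obstacle 2 [(13,1) (24,1) (19,8) (13,2)]:
  edge (13,1)–(24,1): clear
  edge (24,1)–(19,8): clear
  edge (19,8)–(13,2): clear
  edge (13,2)–(13,1): clear
  midpoint (16,33/2) outside
  → clear
Obstacle 3 [(0,21) (1,14) (11,13) (6,22)]:
  edge (0,21)–(1,14): clear
  edge (1,14)–(11,13): clear
  edge (11,13)–(6,22): clear
  edge (6,22)–(0,21): clear
  midpoint (16,33/2) outside
  → clear

FREE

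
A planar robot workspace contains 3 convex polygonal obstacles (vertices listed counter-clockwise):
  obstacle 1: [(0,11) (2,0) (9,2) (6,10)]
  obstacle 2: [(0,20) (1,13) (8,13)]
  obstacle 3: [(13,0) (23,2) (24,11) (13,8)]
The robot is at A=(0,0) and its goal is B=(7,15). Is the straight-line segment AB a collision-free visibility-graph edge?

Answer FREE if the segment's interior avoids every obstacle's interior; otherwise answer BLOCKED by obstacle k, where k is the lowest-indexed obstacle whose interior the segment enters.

BLOCKED by obstacle 1

Obstacle 1 [(0,11) (2,0) (9,2) (6,10)]:
  edge (0,11)–(2,0): crosses AB
  edge (2,0)–(9,2): clear
  edge (9,2)–(6,10): clear
  edge (6,10)–(0,11): crosses AB
  → BLOCKED
Obstacle 2 [(0,20) (1,13) (8,13)]:
  edge (0,20)–(1,13): clear
  edge (1,13)–(8,13): crosses AB
  edge (8,13)–(0,20): crosses AB
  → BLOCKED
Obstacle 3 [(13,0) (23,2) (24,11) (13,8)]:
  edge (13,0)–(23,2): clear
  edge (23,2)–(24,11): clear
  edge (24,11)–(13,8): clear
  edge (13,8)–(13,0): clear
  midpoint (7/2,15/2) outside
  → clear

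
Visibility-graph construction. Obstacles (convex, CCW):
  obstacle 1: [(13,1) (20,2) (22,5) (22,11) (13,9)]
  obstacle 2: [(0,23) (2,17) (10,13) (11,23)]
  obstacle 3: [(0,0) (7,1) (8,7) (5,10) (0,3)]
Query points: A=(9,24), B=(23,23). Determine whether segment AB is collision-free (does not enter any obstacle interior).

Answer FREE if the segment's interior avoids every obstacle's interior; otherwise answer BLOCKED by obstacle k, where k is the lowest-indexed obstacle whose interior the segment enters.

FREE

Obstacle 1 [(13,1) (20,2) (22,5) (22,11) (13,9)]:
  edge (13,1)–(20,2): clear
  edge (20,2)–(22,5): clear
  edge (22,5)–(22,11): clear
  edge (22,11)–(13,9): clear
  edge (13,9)–(13,1): clear
  midpoint (16,47/2) outside
  → clear
Obstacle 2 [(0,23) (2,17) (10,13) (11,23)]:
  edge (0,23)–(2,17): clear
  edge (2,17)–(10,13): clear
  edge (10,13)–(11,23): clear
  edge (11,23)–(0,23): clear
  midpoint (16,47/2) outside
  → clear
Obstacle 3 [(0,0) (7,1) (8,7) (5,10) (0,3)]:
  edge (0,0)–(7,1): clear
  edge (7,1)–(8,7): clear
  edge (8,7)–(5,10): clear
  edge (5,10)–(0,3): clear
  edge (0,3)–(0,0): clear
  midpoint (16,47/2) outside
  → clear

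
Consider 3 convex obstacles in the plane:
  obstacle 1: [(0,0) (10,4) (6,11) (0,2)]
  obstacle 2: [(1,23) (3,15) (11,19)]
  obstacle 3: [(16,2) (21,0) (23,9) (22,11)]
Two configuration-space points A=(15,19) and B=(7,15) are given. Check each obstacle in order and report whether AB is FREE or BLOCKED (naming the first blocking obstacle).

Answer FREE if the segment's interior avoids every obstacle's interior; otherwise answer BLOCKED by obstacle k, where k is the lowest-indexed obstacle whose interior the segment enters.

Obstacle 1 [(0,0) (10,4) (6,11) (0,2)]:
  edge (0,0)–(10,4): clear
  edge (10,4)–(6,11): clear
  edge (6,11)–(0,2): clear
  edge (0,2)–(0,0): clear
  midpoint (11,17) outside
  → clear
Obstacle 2 [(1,23) (3,15) (11,19)]:
  edge (1,23)–(3,15): clear
  edge (3,15)–(11,19): clear
  edge (11,19)–(1,23): clear
  midpoint (11,17) outside
  → clear
Obstacle 3 [(16,2) (21,0) (23,9) (22,11)]:
  edge (16,2)–(21,0): clear
  edge (21,0)–(23,9): clear
  edge (23,9)–(22,11): clear
  edge (22,11)–(16,2): clear
  midpoint (11,17) outside
  → clear

FREE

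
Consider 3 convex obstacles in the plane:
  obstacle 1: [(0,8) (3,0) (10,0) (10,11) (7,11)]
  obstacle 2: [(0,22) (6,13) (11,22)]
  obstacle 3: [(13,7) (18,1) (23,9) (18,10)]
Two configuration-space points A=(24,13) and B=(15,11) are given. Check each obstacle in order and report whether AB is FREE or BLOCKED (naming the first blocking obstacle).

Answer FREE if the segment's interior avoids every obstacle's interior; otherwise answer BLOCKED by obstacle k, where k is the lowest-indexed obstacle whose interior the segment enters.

Obstacle 1 [(0,8) (3,0) (10,0) (10,11) (7,11)]:
  edge (0,8)–(3,0): clear
  edge (3,0)–(10,0): clear
  edge (10,0)–(10,11): clear
  edge (10,11)–(7,11): clear
  edge (7,11)–(0,8): clear
  midpoint (39/2,12) outside
  → clear
Obstacle 2 [(0,22) (6,13) (11,22)]:
  edge (0,22)–(6,13): clear
  edge (6,13)–(11,22): clear
  edge (11,22)–(0,22): clear
  midpoint (39/2,12) outside
  → clear
Obstacle 3 [(13,7) (18,1) (23,9) (18,10)]:
  edge (13,7)–(18,1): clear
  edge (18,1)–(23,9): clear
  edge (23,9)–(18,10): clear
  edge (18,10)–(13,7): clear
  midpoint (39/2,12) outside
  → clear

FREE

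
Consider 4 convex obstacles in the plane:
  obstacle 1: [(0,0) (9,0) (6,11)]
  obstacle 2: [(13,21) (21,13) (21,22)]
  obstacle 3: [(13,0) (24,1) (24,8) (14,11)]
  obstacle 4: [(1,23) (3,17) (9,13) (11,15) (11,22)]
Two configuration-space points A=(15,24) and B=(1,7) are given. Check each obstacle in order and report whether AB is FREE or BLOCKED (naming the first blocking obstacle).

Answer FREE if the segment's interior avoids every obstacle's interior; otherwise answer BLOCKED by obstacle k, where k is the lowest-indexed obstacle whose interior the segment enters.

Obstacle 1 [(0,0) (9,0) (6,11)]:
  edge (0,0)–(9,0): clear
  edge (9,0)–(6,11): clear
  edge (6,11)–(0,0): clear
  midpoint (8,31/2) outside
  → clear
Obstacle 2 [(13,21) (21,13) (21,22)]:
  edge (13,21)–(21,13): clear
  edge (21,13)–(21,22): clear
  edge (21,22)–(13,21): clear
  midpoint (8,31/2) outside
  → clear
Obstacle 3 [(13,0) (24,1) (24,8) (14,11)]:
  edge (13,0)–(24,1): clear
  edge (24,1)–(24,8): clear
  edge (24,8)–(14,11): clear
  edge (14,11)–(13,0): clear
  midpoint (8,31/2) outside
  → clear
Obstacle 4 [(1,23) (3,17) (9,13) (11,15) (11,22)]:
  edge (1,23)–(3,17): clear
  edge (3,17)–(9,13): crosses AB
  edge (9,13)–(11,15): clear
  edge (11,15)–(11,22): crosses AB
  edge (11,22)–(1,23): clear
  → BLOCKED

BLOCKED by obstacle 4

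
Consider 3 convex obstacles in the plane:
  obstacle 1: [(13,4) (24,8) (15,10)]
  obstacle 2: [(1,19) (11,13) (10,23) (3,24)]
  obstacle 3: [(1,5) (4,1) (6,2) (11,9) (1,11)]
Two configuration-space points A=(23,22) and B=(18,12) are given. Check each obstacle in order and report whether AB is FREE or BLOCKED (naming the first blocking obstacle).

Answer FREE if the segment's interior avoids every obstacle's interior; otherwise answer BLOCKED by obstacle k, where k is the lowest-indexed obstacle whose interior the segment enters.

FREE

Obstacle 1 [(13,4) (24,8) (15,10)]:
  edge (13,4)–(24,8): clear
  edge (24,8)–(15,10): clear
  edge (15,10)–(13,4): clear
  midpoint (41/2,17) outside
  → clear
Obstacle 2 [(1,19) (11,13) (10,23) (3,24)]:
  edge (1,19)–(11,13): clear
  edge (11,13)–(10,23): clear
  edge (10,23)–(3,24): clear
  edge (3,24)–(1,19): clear
  midpoint (41/2,17) outside
  → clear
Obstacle 3 [(1,5) (4,1) (6,2) (11,9) (1,11)]:
  edge (1,5)–(4,1): clear
  edge (4,1)–(6,2): clear
  edge (6,2)–(11,9): clear
  edge (11,9)–(1,11): clear
  edge (1,11)–(1,5): clear
  midpoint (41/2,17) outside
  → clear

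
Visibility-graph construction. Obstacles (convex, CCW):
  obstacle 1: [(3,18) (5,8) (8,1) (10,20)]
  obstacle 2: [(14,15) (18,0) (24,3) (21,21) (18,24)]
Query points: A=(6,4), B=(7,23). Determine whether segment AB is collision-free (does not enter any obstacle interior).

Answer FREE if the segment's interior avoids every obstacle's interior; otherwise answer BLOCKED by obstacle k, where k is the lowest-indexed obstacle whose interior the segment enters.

Obstacle 1 [(3,18) (5,8) (8,1) (10,20)]:
  edge (3,18)–(5,8): clear
  edge (5,8)–(8,1): crosses AB
  edge (8,1)–(10,20): clear
  edge (10,20)–(3,18): crosses AB
  → BLOCKED
Obstacle 2 [(14,15) (18,0) (24,3) (21,21) (18,24)]:
  edge (14,15)–(18,0): clear
  edge (18,0)–(24,3): clear
  edge (24,3)–(21,21): clear
  edge (21,21)–(18,24): clear
  edge (18,24)–(14,15): clear
  midpoint (13/2,27/2) outside
  → clear

BLOCKED by obstacle 1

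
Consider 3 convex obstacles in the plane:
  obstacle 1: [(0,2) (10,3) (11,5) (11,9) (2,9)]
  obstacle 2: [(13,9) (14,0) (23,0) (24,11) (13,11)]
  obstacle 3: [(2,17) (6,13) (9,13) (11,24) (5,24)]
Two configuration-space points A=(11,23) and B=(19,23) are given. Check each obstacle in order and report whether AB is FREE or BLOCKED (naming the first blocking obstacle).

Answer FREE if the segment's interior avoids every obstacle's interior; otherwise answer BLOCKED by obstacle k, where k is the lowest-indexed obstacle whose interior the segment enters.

FREE

Obstacle 1 [(0,2) (10,3) (11,5) (11,9) (2,9)]:
  edge (0,2)–(10,3): clear
  edge (10,3)–(11,5): clear
  edge (11,5)–(11,9): clear
  edge (11,9)–(2,9): clear
  edge (2,9)–(0,2): clear
  midpoint (15,23) outside
  → clear
Obstacle 2 [(13,9) (14,0) (23,0) (24,11) (13,11)]:
  edge (13,9)–(14,0): clear
  edge (14,0)–(23,0): clear
  edge (23,0)–(24,11): clear
  edge (24,11)–(13,11): clear
  edge (13,11)–(13,9): clear
  midpoint (15,23) outside
  → clear
Obstacle 3 [(2,17) (6,13) (9,13) (11,24) (5,24)]:
  edge (2,17)–(6,13): clear
  edge (6,13)–(9,13): clear
  edge (9,13)–(11,24): clear
  edge (11,24)–(5,24): clear
  edge (5,24)–(2,17): clear
  midpoint (15,23) outside
  → clear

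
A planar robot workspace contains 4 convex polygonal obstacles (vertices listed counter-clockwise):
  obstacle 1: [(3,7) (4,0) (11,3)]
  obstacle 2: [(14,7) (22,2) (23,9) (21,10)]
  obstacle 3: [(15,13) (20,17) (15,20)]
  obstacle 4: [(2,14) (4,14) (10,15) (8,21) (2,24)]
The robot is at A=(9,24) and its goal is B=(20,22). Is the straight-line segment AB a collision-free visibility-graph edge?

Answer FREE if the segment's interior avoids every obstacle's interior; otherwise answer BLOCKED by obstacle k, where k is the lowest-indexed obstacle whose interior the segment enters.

FREE

Obstacle 1 [(3,7) (4,0) (11,3)]:
  edge (3,7)–(4,0): clear
  edge (4,0)–(11,3): clear
  edge (11,3)–(3,7): clear
  midpoint (29/2,23) outside
  → clear
Obstacle 2 [(14,7) (22,2) (23,9) (21,10)]:
  edge (14,7)–(22,2): clear
  edge (22,2)–(23,9): clear
  edge (23,9)–(21,10): clear
  edge (21,10)–(14,7): clear
  midpoint (29/2,23) outside
  → clear
Obstacle 3 [(15,13) (20,17) (15,20)]:
  edge (15,13)–(20,17): clear
  edge (20,17)–(15,20): clear
  edge (15,20)–(15,13): clear
  midpoint (29/2,23) outside
  → clear
Obstacle 4 [(2,14) (4,14) (10,15) (8,21) (2,24)]:
  edge (2,14)–(4,14): clear
  edge (4,14)–(10,15): clear
  edge (10,15)–(8,21): clear
  edge (8,21)–(2,24): clear
  edge (2,24)–(2,14): clear
  midpoint (29/2,23) outside
  → clear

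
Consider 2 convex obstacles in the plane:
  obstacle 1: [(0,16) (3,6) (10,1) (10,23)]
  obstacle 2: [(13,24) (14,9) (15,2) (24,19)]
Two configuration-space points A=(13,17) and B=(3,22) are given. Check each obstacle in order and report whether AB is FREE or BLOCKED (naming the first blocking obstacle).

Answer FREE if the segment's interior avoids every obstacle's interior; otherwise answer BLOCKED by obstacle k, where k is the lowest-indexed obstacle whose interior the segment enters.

BLOCKED by obstacle 1

Obstacle 1 [(0,16) (3,6) (10,1) (10,23)]:
  edge (0,16)–(3,6): clear
  edge (3,6)–(10,1): clear
  edge (10,1)–(10,23): crosses AB
  edge (10,23)–(0,16): crosses AB
  → BLOCKED
Obstacle 2 [(13,24) (14,9) (15,2) (24,19)]:
  edge (13,24)–(14,9): clear
  edge (14,9)–(15,2): clear
  edge (15,2)–(24,19): clear
  edge (24,19)–(13,24): clear
  midpoint (8,39/2) outside
  → clear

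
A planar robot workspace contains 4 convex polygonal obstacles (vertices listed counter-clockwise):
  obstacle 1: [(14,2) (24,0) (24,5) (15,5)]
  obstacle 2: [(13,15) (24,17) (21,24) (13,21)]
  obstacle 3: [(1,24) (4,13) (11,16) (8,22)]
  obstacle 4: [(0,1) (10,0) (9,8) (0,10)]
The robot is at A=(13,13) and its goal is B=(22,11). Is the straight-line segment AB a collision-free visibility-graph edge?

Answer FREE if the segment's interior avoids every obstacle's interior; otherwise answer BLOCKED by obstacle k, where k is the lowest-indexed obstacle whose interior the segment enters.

Obstacle 1 [(14,2) (24,0) (24,5) (15,5)]:
  edge (14,2)–(24,0): clear
  edge (24,0)–(24,5): clear
  edge (24,5)–(15,5): clear
  edge (15,5)–(14,2): clear
  midpoint (35/2,12) outside
  → clear
Obstacle 2 [(13,15) (24,17) (21,24) (13,21)]:
  edge (13,15)–(24,17): clear
  edge (24,17)–(21,24): clear
  edge (21,24)–(13,21): clear
  edge (13,21)–(13,15): clear
  midpoint (35/2,12) outside
  → clear
Obstacle 3 [(1,24) (4,13) (11,16) (8,22)]:
  edge (1,24)–(4,13): clear
  edge (4,13)–(11,16): clear
  edge (11,16)–(8,22): clear
  edge (8,22)–(1,24): clear
  midpoint (35/2,12) outside
  → clear
Obstacle 4 [(0,1) (10,0) (9,8) (0,10)]:
  edge (0,1)–(10,0): clear
  edge (10,0)–(9,8): clear
  edge (9,8)–(0,10): clear
  edge (0,10)–(0,1): clear
  midpoint (35/2,12) outside
  → clear

FREE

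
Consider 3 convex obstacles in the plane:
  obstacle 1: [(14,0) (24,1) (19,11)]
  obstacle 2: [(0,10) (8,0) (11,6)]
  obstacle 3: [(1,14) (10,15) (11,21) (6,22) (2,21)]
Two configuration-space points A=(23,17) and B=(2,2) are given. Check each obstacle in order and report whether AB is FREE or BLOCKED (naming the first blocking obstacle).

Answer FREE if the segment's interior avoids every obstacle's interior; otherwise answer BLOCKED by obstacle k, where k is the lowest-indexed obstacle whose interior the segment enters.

Obstacle 1 [(14,0) (24,1) (19,11)]:
  edge (14,0)–(24,1): clear
  edge (24,1)–(19,11): clear
  edge (19,11)–(14,0): clear
  midpoint (25/2,19/2) outside
  → clear
Obstacle 2 [(0,10) (8,0) (11,6)]:
  edge (0,10)–(8,0): crosses AB
  edge (8,0)–(11,6): clear
  edge (11,6)–(0,10): crosses AB
  → BLOCKED
Obstacle 3 [(1,14) (10,15) (11,21) (6,22) (2,21)]:
  edge (1,14)–(10,15): clear
  edge (10,15)–(11,21): clear
  edge (11,21)–(6,22): clear
  edge (6,22)–(2,21): clear
  edge (2,21)–(1,14): clear
  midpoint (25/2,19/2) outside
  → clear

BLOCKED by obstacle 2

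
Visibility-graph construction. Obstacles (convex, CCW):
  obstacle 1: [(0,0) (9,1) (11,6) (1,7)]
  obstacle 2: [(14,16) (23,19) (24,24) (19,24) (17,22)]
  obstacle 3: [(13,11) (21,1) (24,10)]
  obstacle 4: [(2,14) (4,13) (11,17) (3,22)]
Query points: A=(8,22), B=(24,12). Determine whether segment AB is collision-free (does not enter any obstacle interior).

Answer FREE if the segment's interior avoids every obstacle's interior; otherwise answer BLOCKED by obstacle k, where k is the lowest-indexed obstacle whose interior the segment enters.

BLOCKED by obstacle 2

Obstacle 1 [(0,0) (9,1) (11,6) (1,7)]:
  edge (0,0)–(9,1): clear
  edge (9,1)–(11,6): clear
  edge (11,6)–(1,7): clear
  edge (1,7)–(0,0): clear
  midpoint (16,17) outside
  → clear
Obstacle 2 [(14,16) (23,19) (24,24) (19,24) (17,22)]:
  edge (14,16)–(23,19): crosses AB
  edge (23,19)–(24,24): clear
  edge (24,24)–(19,24): clear
  edge (19,24)–(17,22): clear
  edge (17,22)–(14,16): crosses AB
  → BLOCKED
Obstacle 3 [(13,11) (21,1) (24,10)]:
  edge (13,11)–(21,1): clear
  edge (21,1)–(24,10): clear
  edge (24,10)–(13,11): clear
  midpoint (16,17) outside
  → clear
Obstacle 4 [(2,14) (4,13) (11,17) (3,22)]:
  edge (2,14)–(4,13): clear
  edge (4,13)–(11,17): clear
  edge (11,17)–(3,22): clear
  edge (3,22)–(2,14): clear
  midpoint (16,17) outside
  → clear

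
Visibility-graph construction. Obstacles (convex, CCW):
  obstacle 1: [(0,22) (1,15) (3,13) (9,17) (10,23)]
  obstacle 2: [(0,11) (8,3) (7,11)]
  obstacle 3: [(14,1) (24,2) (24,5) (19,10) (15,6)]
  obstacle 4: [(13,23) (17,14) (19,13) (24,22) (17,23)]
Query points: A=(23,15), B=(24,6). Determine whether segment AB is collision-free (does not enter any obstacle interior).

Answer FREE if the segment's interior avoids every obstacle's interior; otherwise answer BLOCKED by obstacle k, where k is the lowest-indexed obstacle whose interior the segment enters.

Obstacle 1 [(0,22) (1,15) (3,13) (9,17) (10,23)]:
  edge (0,22)–(1,15): clear
  edge (1,15)–(3,13): clear
  edge (3,13)–(9,17): clear
  edge (9,17)–(10,23): clear
  edge (10,23)–(0,22): clear
  midpoint (47/2,21/2) outside
  → clear
Obstacle 2 [(0,11) (8,3) (7,11)]:
  edge (0,11)–(8,3): clear
  edge (8,3)–(7,11): clear
  edge (7,11)–(0,11): clear
  midpoint (47/2,21/2) outside
  → clear
Obstacle 3 [(14,1) (24,2) (24,5) (19,10) (15,6)]:
  edge (14,1)–(24,2): clear
  edge (24,2)–(24,5): clear
  edge (24,5)–(19,10): clear
  edge (19,10)–(15,6): clear
  edge (15,6)–(14,1): clear
  midpoint (47/2,21/2) outside
  → clear
Obstacle 4 [(13,23) (17,14) (19,13) (24,22) (17,23)]:
  edge (13,23)–(17,14): clear
  edge (17,14)–(19,13): clear
  edge (19,13)–(24,22): clear
  edge (24,22)–(17,23): clear
  edge (17,23)–(13,23): clear
  midpoint (47/2,21/2) outside
  → clear

FREE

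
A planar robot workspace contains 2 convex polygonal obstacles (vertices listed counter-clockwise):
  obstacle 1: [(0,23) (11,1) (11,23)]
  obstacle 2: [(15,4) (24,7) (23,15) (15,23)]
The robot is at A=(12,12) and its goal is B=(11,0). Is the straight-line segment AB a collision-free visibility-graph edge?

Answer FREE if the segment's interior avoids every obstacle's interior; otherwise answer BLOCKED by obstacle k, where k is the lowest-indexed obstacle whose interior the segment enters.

FREE

Obstacle 1 [(0,23) (11,1) (11,23)]:
  edge (0,23)–(11,1): clear
  edge (11,1)–(11,23): clear
  edge (11,23)–(0,23): clear
  midpoint (23/2,6) outside
  → clear
Obstacle 2 [(15,4) (24,7) (23,15) (15,23)]:
  edge (15,4)–(24,7): clear
  edge (24,7)–(23,15): clear
  edge (23,15)–(15,23): clear
  edge (15,23)–(15,4): clear
  midpoint (23/2,6) outside
  → clear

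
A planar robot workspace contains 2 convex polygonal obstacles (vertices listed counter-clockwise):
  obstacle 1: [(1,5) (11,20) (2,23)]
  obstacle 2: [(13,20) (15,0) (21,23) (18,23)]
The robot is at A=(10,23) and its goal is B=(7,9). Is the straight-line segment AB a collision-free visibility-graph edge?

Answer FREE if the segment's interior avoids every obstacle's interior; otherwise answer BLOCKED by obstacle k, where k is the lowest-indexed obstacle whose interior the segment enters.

BLOCKED by obstacle 1

Obstacle 1 [(1,5) (11,20) (2,23)]:
  edge (1,5)–(11,20): crosses AB
  edge (11,20)–(2,23): crosses AB
  edge (2,23)–(1,5): clear
  → BLOCKED
Obstacle 2 [(13,20) (15,0) (21,23) (18,23)]:
  edge (13,20)–(15,0): clear
  edge (15,0)–(21,23): clear
  edge (21,23)–(18,23): clear
  edge (18,23)–(13,20): clear
  midpoint (17/2,16) outside
  → clear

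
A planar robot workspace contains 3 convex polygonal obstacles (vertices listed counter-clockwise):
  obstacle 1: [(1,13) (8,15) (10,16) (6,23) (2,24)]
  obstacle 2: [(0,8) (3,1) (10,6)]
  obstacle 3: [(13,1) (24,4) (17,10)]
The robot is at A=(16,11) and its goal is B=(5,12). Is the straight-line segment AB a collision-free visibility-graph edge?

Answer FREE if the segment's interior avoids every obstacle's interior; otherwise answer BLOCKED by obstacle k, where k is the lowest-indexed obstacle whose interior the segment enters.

Obstacle 1 [(1,13) (8,15) (10,16) (6,23) (2,24)]:
  edge (1,13)–(8,15): clear
  edge (8,15)–(10,16): clear
  edge (10,16)–(6,23): clear
  edge (6,23)–(2,24): clear
  edge (2,24)–(1,13): clear
  midpoint (21/2,23/2) outside
  → clear
Obstacle 2 [(0,8) (3,1) (10,6)]:
  edge (0,8)–(3,1): clear
  edge (3,1)–(10,6): clear
  edge (10,6)–(0,8): clear
  midpoint (21/2,23/2) outside
  → clear
Obstacle 3 [(13,1) (24,4) (17,10)]:
  edge (13,1)–(24,4): clear
  edge (24,4)–(17,10): clear
  edge (17,10)–(13,1): clear
  midpoint (21/2,23/2) outside
  → clear

FREE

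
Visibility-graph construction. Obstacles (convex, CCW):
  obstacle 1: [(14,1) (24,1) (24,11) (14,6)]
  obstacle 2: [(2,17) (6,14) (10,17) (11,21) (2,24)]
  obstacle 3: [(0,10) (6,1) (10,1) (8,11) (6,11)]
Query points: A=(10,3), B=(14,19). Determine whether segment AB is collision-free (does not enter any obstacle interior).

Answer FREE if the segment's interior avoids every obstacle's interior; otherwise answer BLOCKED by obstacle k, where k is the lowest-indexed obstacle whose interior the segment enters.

FREE

Obstacle 1 [(14,1) (24,1) (24,11) (14,6)]:
  edge (14,1)–(24,1): clear
  edge (24,1)–(24,11): clear
  edge (24,11)–(14,6): clear
  edge (14,6)–(14,1): clear
  midpoint (12,11) outside
  → clear
Obstacle 2 [(2,17) (6,14) (10,17) (11,21) (2,24)]:
  edge (2,17)–(6,14): clear
  edge (6,14)–(10,17): clear
  edge (10,17)–(11,21): clear
  edge (11,21)–(2,24): clear
  edge (2,24)–(2,17): clear
  midpoint (12,11) outside
  → clear
Obstacle 3 [(0,10) (6,1) (10,1) (8,11) (6,11)]:
  edge (0,10)–(6,1): clear
  edge (6,1)–(10,1): clear
  edge (10,1)–(8,11): clear
  edge (8,11)–(6,11): clear
  edge (6,11)–(0,10): clear
  midpoint (12,11) outside
  → clear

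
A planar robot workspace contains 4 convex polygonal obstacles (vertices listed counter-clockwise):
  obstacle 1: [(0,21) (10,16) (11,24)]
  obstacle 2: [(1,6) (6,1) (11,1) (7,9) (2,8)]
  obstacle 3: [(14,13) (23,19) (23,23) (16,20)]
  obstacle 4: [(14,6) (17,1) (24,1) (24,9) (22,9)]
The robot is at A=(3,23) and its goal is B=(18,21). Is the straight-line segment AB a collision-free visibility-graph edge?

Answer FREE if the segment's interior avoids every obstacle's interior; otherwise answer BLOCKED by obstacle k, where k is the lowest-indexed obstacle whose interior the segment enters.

Obstacle 1 [(0,21) (10,16) (11,24)]:
  edge (0,21)–(10,16): clear
  edge (10,16)–(11,24): crosses AB
  edge (11,24)–(0,21): crosses AB
  → BLOCKED
Obstacle 2 [(1,6) (6,1) (11,1) (7,9) (2,8)]:
  edge (1,6)–(6,1): clear
  edge (6,1)–(11,1): clear
  edge (11,1)–(7,9): clear
  edge (7,9)–(2,8): clear
  edge (2,8)–(1,6): clear
  midpoint (21/2,22) outside
  → clear
Obstacle 3 [(14,13) (23,19) (23,23) (16,20)]:
  edge (14,13)–(23,19): clear
  edge (23,19)–(23,23): clear
  edge (23,23)–(16,20): clear
  edge (16,20)–(14,13): clear
  midpoint (21/2,22) outside
  → clear
Obstacle 4 [(14,6) (17,1) (24,1) (24,9) (22,9)]:
  edge (14,6)–(17,1): clear
  edge (17,1)–(24,1): clear
  edge (24,1)–(24,9): clear
  edge (24,9)–(22,9): clear
  edge (22,9)–(14,6): clear
  midpoint (21/2,22) outside
  → clear

BLOCKED by obstacle 1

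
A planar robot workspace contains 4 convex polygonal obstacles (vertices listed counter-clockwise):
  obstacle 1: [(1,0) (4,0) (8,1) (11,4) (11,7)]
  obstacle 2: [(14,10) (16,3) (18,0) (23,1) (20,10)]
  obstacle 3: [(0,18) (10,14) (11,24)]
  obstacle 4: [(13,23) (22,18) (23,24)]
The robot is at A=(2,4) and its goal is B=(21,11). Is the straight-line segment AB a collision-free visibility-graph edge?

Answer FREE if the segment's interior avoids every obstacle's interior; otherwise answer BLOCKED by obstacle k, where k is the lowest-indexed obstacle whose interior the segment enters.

BLOCKED by obstacle 2

Obstacle 1 [(1,0) (4,0) (8,1) (11,4) (11,7)]:
  edge (1,0)–(4,0): clear
  edge (4,0)–(8,1): clear
  edge (8,1)–(11,4): clear
  edge (11,4)–(11,7): clear
  edge (11,7)–(1,0): clear
  midpoint (23/2,15/2) outside
  → clear
Obstacle 2 [(14,10) (16,3) (18,0) (23,1) (20,10)]:
  edge (14,10)–(16,3): crosses AB
  edge (16,3)–(18,0): clear
  edge (18,0)–(23,1): clear
  edge (23,1)–(20,10): clear
  edge (20,10)–(14,10): crosses AB
  → BLOCKED
Obstacle 3 [(0,18) (10,14) (11,24)]:
  edge (0,18)–(10,14): clear
  edge (10,14)–(11,24): clear
  edge (11,24)–(0,18): clear
  midpoint (23/2,15/2) outside
  → clear
Obstacle 4 [(13,23) (22,18) (23,24)]:
  edge (13,23)–(22,18): clear
  edge (22,18)–(23,24): clear
  edge (23,24)–(13,23): clear
  midpoint (23/2,15/2) outside
  → clear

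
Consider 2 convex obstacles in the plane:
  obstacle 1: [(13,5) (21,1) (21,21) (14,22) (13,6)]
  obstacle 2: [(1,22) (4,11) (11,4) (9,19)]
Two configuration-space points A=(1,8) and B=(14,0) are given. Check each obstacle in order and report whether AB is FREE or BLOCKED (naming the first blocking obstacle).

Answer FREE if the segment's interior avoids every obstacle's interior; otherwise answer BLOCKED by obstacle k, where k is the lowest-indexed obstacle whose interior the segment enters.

FREE

Obstacle 1 [(13,5) (21,1) (21,21) (14,22) (13,6)]:
  edge (13,5)–(21,1): clear
  edge (21,1)–(21,21): clear
  edge (21,21)–(14,22): clear
  edge (14,22)–(13,6): clear
  edge (13,6)–(13,5): clear
  midpoint (15/2,4) outside
  → clear
Obstacle 2 [(1,22) (4,11) (11,4) (9,19)]:
  edge (1,22)–(4,11): clear
  edge (4,11)–(11,4): clear
  edge (11,4)–(9,19): clear
  edge (9,19)–(1,22): clear
  midpoint (15/2,4) outside
  → clear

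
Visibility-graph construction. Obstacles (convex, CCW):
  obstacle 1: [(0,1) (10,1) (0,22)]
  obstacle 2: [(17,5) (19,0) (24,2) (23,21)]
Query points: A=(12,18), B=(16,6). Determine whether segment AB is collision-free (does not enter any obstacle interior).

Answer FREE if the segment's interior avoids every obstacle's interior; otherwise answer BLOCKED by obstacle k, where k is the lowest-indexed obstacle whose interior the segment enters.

FREE

Obstacle 1 [(0,1) (10,1) (0,22)]:
  edge (0,1)–(10,1): clear
  edge (10,1)–(0,22): clear
  edge (0,22)–(0,1): clear
  midpoint (14,12) outside
  → clear
Obstacle 2 [(17,5) (19,0) (24,2) (23,21)]:
  edge (17,5)–(19,0): clear
  edge (19,0)–(24,2): clear
  edge (24,2)–(23,21): clear
  edge (23,21)–(17,5): clear
  midpoint (14,12) outside
  → clear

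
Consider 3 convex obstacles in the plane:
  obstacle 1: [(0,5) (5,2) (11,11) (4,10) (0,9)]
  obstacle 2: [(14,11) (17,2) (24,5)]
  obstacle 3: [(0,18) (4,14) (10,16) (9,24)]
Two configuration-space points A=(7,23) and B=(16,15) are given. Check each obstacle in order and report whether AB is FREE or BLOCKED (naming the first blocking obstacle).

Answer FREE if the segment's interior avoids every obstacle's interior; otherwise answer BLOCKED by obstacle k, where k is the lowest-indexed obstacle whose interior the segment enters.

Obstacle 1 [(0,5) (5,2) (11,11) (4,10) (0,9)]:
  edge (0,5)–(5,2): clear
  edge (5,2)–(11,11): clear
  edge (11,11)–(4,10): clear
  edge (4,10)–(0,9): clear
  edge (0,9)–(0,5): clear
  midpoint (23/2,19) outside
  → clear
Obstacle 2 [(14,11) (17,2) (24,5)]:
  edge (14,11)–(17,2): clear
  edge (17,2)–(24,5): clear
  edge (24,5)–(14,11): clear
  midpoint (23/2,19) outside
  → clear
Obstacle 3 [(0,18) (4,14) (10,16) (9,24)]:
  edge (0,18)–(4,14): clear
  edge (4,14)–(10,16): clear
  edge (10,16)–(9,24): crosses AB
  edge (9,24)–(0,18): crosses AB
  → BLOCKED

BLOCKED by obstacle 3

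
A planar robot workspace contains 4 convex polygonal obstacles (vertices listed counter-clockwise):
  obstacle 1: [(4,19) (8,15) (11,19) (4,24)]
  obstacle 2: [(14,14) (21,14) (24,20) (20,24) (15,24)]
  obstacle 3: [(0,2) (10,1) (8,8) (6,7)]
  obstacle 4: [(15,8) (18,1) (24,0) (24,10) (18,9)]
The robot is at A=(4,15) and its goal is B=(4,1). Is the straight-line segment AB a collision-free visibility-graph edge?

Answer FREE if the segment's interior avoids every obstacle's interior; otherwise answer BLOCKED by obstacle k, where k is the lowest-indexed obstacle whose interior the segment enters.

BLOCKED by obstacle 3

Obstacle 1 [(4,19) (8,15) (11,19) (4,24)]:
  edge (4,19)–(8,15): clear
  edge (8,15)–(11,19): clear
  edge (11,19)–(4,24): clear
  edge (4,24)–(4,19): clear
  midpoint (4,8) outside
  → clear
Obstacle 2 [(14,14) (21,14) (24,20) (20,24) (15,24)]:
  edge (14,14)–(21,14): clear
  edge (21,14)–(24,20): clear
  edge (24,20)–(20,24): clear
  edge (20,24)–(15,24): clear
  edge (15,24)–(14,14): clear
  midpoint (4,8) outside
  → clear
Obstacle 3 [(0,2) (10,1) (8,8) (6,7)]:
  edge (0,2)–(10,1): crosses AB
  edge (10,1)–(8,8): clear
  edge (8,8)–(6,7): clear
  edge (6,7)–(0,2): crosses AB
  → BLOCKED
Obstacle 4 [(15,8) (18,1) (24,0) (24,10) (18,9)]:
  edge (15,8)–(18,1): clear
  edge (18,1)–(24,0): clear
  edge (24,0)–(24,10): clear
  edge (24,10)–(18,9): clear
  edge (18,9)–(15,8): clear
  midpoint (4,8) outside
  → clear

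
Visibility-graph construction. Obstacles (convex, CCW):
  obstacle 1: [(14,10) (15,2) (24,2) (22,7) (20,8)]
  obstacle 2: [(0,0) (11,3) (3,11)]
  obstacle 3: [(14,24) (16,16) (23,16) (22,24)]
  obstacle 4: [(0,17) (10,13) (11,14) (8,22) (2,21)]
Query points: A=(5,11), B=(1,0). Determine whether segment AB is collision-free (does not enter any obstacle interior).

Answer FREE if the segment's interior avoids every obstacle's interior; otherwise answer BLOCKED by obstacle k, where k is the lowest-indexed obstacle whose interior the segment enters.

BLOCKED by obstacle 2

Obstacle 1 [(14,10) (15,2) (24,2) (22,7) (20,8)]:
  edge (14,10)–(15,2): clear
  edge (15,2)–(24,2): clear
  edge (24,2)–(22,7): clear
  edge (22,7)–(20,8): clear
  edge (20,8)–(14,10): clear
  midpoint (3,11/2) outside
  → clear
Obstacle 2 [(0,0) (11,3) (3,11)]:
  edge (0,0)–(11,3): crosses AB
  edge (11,3)–(3,11): crosses AB
  edge (3,11)–(0,0): clear
  → BLOCKED
Obstacle 3 [(14,24) (16,16) (23,16) (22,24)]:
  edge (14,24)–(16,16): clear
  edge (16,16)–(23,16): clear
  edge (23,16)–(22,24): clear
  edge (22,24)–(14,24): clear
  midpoint (3,11/2) outside
  → clear
Obstacle 4 [(0,17) (10,13) (11,14) (8,22) (2,21)]:
  edge (0,17)–(10,13): clear
  edge (10,13)–(11,14): clear
  edge (11,14)–(8,22): clear
  edge (8,22)–(2,21): clear
  edge (2,21)–(0,17): clear
  midpoint (3,11/2) outside
  → clear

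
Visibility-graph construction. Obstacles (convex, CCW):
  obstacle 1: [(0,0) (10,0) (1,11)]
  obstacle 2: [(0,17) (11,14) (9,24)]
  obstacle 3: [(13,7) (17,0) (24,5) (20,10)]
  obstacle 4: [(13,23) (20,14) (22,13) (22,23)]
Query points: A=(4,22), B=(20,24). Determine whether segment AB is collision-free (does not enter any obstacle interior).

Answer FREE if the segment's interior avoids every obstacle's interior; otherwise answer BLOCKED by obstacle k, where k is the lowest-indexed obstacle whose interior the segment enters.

Obstacle 1 [(0,0) (10,0) (1,11)]:
  edge (0,0)–(10,0): clear
  edge (10,0)–(1,11): clear
  edge (1,11)–(0,0): clear
  midpoint (12,23) outside
  → clear
Obstacle 2 [(0,17) (11,14) (9,24)]:
  edge (0,17)–(11,14): clear
  edge (11,14)–(9,24): crosses AB
  edge (9,24)–(0,17): crosses AB
  → BLOCKED
Obstacle 3 [(13,7) (17,0) (24,5) (20,10)]:
  edge (13,7)–(17,0): clear
  edge (17,0)–(24,5): clear
  edge (24,5)–(20,10): clear
  edge (20,10)–(13,7): clear
  midpoint (12,23) outside
  → clear
Obstacle 4 [(13,23) (20,14) (22,13) (22,23)]:
  edge (13,23)–(20,14): clear
  edge (20,14)–(22,13): clear
  edge (22,13)–(22,23): clear
  edge (22,23)–(13,23): clear
  midpoint (12,23) outside
  → clear

BLOCKED by obstacle 2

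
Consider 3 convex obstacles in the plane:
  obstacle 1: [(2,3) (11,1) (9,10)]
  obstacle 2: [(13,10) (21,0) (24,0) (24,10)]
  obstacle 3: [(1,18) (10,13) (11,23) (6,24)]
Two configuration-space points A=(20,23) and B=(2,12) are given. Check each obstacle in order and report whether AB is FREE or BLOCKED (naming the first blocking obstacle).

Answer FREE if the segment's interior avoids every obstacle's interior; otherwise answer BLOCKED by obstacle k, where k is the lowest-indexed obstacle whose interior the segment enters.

Obstacle 1 [(2,3) (11,1) (9,10)]:
  edge (2,3)–(11,1): clear
  edge (11,1)–(9,10): clear
  edge (9,10)–(2,3): clear
  midpoint (11,35/2) outside
  → clear
Obstacle 2 [(13,10) (21,0) (24,0) (24,10)]:
  edge (13,10)–(21,0): clear
  edge (21,0)–(24,0): clear
  edge (24,0)–(24,10): clear
  edge (24,10)–(13,10): clear
  midpoint (11,35/2) outside
  → clear
Obstacle 3 [(1,18) (10,13) (11,23) (6,24)]:
  edge (1,18)–(10,13): crosses AB
  edge (10,13)–(11,23): crosses AB
  edge (11,23)–(6,24): clear
  edge (6,24)–(1,18): clear
  → BLOCKED

BLOCKED by obstacle 3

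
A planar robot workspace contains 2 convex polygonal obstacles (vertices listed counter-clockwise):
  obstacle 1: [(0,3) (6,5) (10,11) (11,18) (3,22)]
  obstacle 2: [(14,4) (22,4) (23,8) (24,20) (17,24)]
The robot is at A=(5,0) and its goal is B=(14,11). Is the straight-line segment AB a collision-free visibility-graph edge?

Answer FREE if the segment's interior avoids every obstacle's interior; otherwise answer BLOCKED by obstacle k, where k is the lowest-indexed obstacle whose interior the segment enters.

FREE

Obstacle 1 [(0,3) (6,5) (10,11) (11,18) (3,22)]:
  edge (0,3)–(6,5): clear
  edge (6,5)–(10,11): clear
  edge (10,11)–(11,18): clear
  edge (11,18)–(3,22): clear
  edge (3,22)–(0,3): clear
  midpoint (19/2,11/2) outside
  → clear
Obstacle 2 [(14,4) (22,4) (23,8) (24,20) (17,24)]:
  edge (14,4)–(22,4): clear
  edge (22,4)–(23,8): clear
  edge (23,8)–(24,20): clear
  edge (24,20)–(17,24): clear
  edge (17,24)–(14,4): clear
  midpoint (19/2,11/2) outside
  → clear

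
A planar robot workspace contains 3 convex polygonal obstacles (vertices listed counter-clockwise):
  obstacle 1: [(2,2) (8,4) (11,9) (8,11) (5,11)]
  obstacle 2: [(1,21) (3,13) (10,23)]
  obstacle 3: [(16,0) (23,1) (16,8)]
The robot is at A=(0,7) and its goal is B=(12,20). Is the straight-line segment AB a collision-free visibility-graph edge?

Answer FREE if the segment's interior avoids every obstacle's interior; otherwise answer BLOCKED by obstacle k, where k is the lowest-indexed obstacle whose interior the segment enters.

Obstacle 1 [(2,2) (8,4) (11,9) (8,11) (5,11)]:
  edge (2,2)–(8,4): clear
  edge (8,4)–(11,9): clear
  edge (11,9)–(8,11): clear
  edge (8,11)–(5,11): clear
  edge (5,11)–(2,2): clear
  midpoint (6,27/2) outside
  → clear
Obstacle 2 [(1,21) (3,13) (10,23)]:
  edge (1,21)–(3,13): clear
  edge (3,13)–(10,23): clear
  edge (10,23)–(1,21): clear
  midpoint (6,27/2) outside
  → clear
Obstacle 3 [(16,0) (23,1) (16,8)]:
  edge (16,0)–(23,1): clear
  edge (23,1)–(16,8): clear
  edge (16,8)–(16,0): clear
  midpoint (6,27/2) outside
  → clear

FREE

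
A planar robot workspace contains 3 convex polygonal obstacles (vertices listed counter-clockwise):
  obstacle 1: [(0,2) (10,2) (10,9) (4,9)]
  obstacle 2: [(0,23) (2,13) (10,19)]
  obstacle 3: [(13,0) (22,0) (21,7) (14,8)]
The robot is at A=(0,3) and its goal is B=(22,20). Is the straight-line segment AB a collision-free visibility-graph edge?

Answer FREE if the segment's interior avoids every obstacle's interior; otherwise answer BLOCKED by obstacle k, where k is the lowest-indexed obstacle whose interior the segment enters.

BLOCKED by obstacle 1

Obstacle 1 [(0,2) (10,2) (10,9) (4,9)]:
  edge (0,2)–(10,2): clear
  edge (10,2)–(10,9): clear
  edge (10,9)–(4,9): crosses AB
  edge (4,9)–(0,2): crosses AB
  → BLOCKED
Obstacle 2 [(0,23) (2,13) (10,19)]:
  edge (0,23)–(2,13): clear
  edge (2,13)–(10,19): clear
  edge (10,19)–(0,23): clear
  midpoint (11,23/2) outside
  → clear
Obstacle 3 [(13,0) (22,0) (21,7) (14,8)]:
  edge (13,0)–(22,0): clear
  edge (22,0)–(21,7): clear
  edge (21,7)–(14,8): clear
  edge (14,8)–(13,0): clear
  midpoint (11,23/2) outside
  → clear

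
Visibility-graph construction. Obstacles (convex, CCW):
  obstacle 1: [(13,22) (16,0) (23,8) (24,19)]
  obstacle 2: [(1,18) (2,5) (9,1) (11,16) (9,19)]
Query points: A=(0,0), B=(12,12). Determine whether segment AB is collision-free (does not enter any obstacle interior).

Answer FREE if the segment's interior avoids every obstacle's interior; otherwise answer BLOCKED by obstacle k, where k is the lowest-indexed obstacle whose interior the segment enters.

BLOCKED by obstacle 2

Obstacle 1 [(13,22) (16,0) (23,8) (24,19)]:
  edge (13,22)–(16,0): clear
  edge (16,0)–(23,8): clear
  edge (23,8)–(24,19): clear
  edge (24,19)–(13,22): clear
  midpoint (6,6) outside
  → clear
Obstacle 2 [(1,18) (2,5) (9,1) (11,16) (9,19)]:
  edge (1,18)–(2,5): clear
  edge (2,5)–(9,1): crosses AB
  edge (9,1)–(11,16): crosses AB
  edge (11,16)–(9,19): clear
  edge (9,19)–(1,18): clear
  → BLOCKED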